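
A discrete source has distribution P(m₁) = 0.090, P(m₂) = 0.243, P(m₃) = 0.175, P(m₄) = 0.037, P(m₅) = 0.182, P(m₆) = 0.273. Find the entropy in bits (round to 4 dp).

H = −Σ pᵢ log₂ pᵢ.
−0.090·log₂(0.090) = 0.3127
−0.243·log₂(0.243) = 0.4960
−0.175·log₂(0.175) = 0.4401
−0.037·log₂(0.037) = 0.1760
−0.182·log₂(0.182) = 0.4474
−0.273·log₂(0.273) = 0.5113
Sum ≈ 2.3833 → 2.3833 bits.

2.3833 bits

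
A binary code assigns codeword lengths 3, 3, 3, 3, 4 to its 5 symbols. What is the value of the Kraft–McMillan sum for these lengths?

With common denominator 2^4 = 16: Σ 2^(−ℓᵢ) = 2/16 + 2/16 + 2/16 + 2/16 + 1/16 = 9/16 = 0.5625.

0.5625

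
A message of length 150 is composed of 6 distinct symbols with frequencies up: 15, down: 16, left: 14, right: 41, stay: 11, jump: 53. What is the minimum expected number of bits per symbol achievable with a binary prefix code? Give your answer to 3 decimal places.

Probabilities are the counts divided by 150.
Repeatedly combine the two least-probable nodes; the expected code length is the sum of the merged weights.
merge 11/150 + 7/75 → 1/6
merge 1/10 + 8/75 → 31/150
merge 1/6 + 31/150 → 28/75
merge 41/150 + 53/150 → 47/75
merge 28/75 + 47/75 → 1
L = 1/6 + 31/150 + 28/75 + 47/75 + 1 = 178/75 ≈ 2.373 bits/symbol.

2.373 bits/symbol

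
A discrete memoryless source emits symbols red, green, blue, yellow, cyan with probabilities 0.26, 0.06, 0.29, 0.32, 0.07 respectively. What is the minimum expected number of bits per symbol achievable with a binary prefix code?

2.13 bits/symbol

Repeatedly combine the two least-probable nodes; the expected code length is the sum of the merged weights.
merge 3/50 + 7/100 → 13/100
merge 13/100 + 13/50 → 39/100
merge 29/100 + 8/25 → 61/100
merge 39/100 + 61/100 → 1
L = 13/100 + 39/100 + 61/100 + 1 = 213/100 = 2.13 bits/symbol.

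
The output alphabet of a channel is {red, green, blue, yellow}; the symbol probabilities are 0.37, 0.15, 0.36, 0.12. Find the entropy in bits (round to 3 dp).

1.839 bits

H = −Σ pᵢ log₂ pᵢ.
−0.37·log₂(0.37) = 0.5307
−0.15·log₂(0.15) = 0.4105
−0.36·log₂(0.36) = 0.5306
−0.12·log₂(0.12) = 0.3671
Sum ≈ 1.8390 → 1.839 bits.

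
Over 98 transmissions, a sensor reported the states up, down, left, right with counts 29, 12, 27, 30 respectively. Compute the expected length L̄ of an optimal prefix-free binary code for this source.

Probabilities are the counts divided by 98.
Repeatedly combine the two least-probable nodes; the expected code length is the sum of the merged weights.
merge 6/49 + 27/98 → 39/98
merge 29/98 + 15/49 → 59/98
merge 39/98 + 59/98 → 1
L = 39/98 + 59/98 + 1 = 2 bits/symbol.

2 bits/symbol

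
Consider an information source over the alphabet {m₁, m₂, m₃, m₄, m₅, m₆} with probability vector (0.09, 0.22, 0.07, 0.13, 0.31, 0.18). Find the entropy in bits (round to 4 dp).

2.4135 bits

H = −Σ pᵢ log₂ pᵢ.
−0.09·log₂(0.09) = 0.3127
−0.22·log₂(0.22) = 0.4806
−0.07·log₂(0.07) = 0.2686
−0.13·log₂(0.13) = 0.3826
−0.31·log₂(0.31) = 0.5238
−0.18·log₂(0.18) = 0.4453
Sum ≈ 2.4135 → 2.4135 bits.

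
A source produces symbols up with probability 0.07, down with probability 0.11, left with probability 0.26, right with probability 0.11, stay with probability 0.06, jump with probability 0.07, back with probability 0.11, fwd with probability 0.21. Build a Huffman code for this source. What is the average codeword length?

Repeatedly combine the two least-probable nodes; the expected code length is the sum of the merged weights.
merge 3/50 + 7/100 → 13/100
merge 7/100 + 11/100 → 9/50
merge 11/100 + 11/100 → 11/50
merge 13/100 + 9/50 → 31/100
merge 21/100 + 11/50 → 43/100
merge 13/50 + 31/100 → 57/100
merge 43/100 + 57/100 → 1
L = 13/100 + 9/50 + 11/50 + 31/100 + 43/100 + 57/100 + 1 = 71/25 = 2.84 bits/symbol.

2.84 bits/symbol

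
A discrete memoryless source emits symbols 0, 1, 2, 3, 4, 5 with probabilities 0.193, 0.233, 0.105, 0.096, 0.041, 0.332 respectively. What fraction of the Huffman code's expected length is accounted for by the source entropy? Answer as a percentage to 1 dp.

98.0%

Entropy H = −Σ p log₂ p ≈ 2.3308 bits.
Huffman merges: 41/1000+12/125→137/1000; 21/200+137/1000→121/500; 193/1000+233/1000→213/500; 121/500+83/250→287/500; 213/500+287/500→1. L = 2379/1000 ≈ 2.3790.
Efficiency = H/L = 2.3308/2.3790 = 98.0%.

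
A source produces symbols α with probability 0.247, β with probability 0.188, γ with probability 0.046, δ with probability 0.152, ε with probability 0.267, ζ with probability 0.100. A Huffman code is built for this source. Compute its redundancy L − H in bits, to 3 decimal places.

Entropy H = −Σ p log₂ p ≈ 2.4099 bits.
Huffman merges: 23/500+1/10→73/500; 73/500+19/125→149/500; 47/250+247/1000→87/200; 267/1000+149/500→113/200; 87/200+113/200→1. L = 611/250 ≈ 2.4440.
L − H = 2.4440 − 2.4099 = 0.034 bits.

0.034 bits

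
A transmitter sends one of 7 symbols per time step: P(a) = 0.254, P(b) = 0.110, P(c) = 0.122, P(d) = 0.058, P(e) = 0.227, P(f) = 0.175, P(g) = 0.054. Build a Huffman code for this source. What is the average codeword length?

Repeatedly combine the two least-probable nodes; the expected code length is the sum of the merged weights.
merge 27/500 + 29/500 → 14/125
merge 11/100 + 14/125 → 111/500
merge 61/500 + 7/40 → 297/1000
merge 111/500 + 227/1000 → 449/1000
merge 127/500 + 297/1000 → 551/1000
merge 449/1000 + 551/1000 → 1
L = 14/125 + 111/500 + 297/1000 + 449/1000 + 551/1000 + 1 = 2631/1000 = 2.631 bits/symbol.

2.631 bits/symbol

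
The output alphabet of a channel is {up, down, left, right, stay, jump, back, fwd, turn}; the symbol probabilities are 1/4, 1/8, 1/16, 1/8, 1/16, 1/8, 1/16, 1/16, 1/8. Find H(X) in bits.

3 bits

Each probability is a power of 1/2, so log₂(1/p) is an integer.
H = Σ p·log₂(1/p) = 1/4·2 + 1/8·3 + 1/16·4 + 1/8·3 + 1/16·4 + 1/8·3 + 1/16·4 + 1/16·4 + 1/8·3 = 3 bits.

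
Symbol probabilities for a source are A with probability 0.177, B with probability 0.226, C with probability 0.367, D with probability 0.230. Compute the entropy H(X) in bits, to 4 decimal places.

H = −Σ pᵢ log₂ pᵢ.
−0.177·log₂(0.177) = 0.4422
−0.226·log₂(0.226) = 0.4849
−0.367·log₂(0.367) = 0.5307
−0.230·log₂(0.230) = 0.4877
Sum ≈ 1.9455 → 1.9455 bits.

1.9455 bits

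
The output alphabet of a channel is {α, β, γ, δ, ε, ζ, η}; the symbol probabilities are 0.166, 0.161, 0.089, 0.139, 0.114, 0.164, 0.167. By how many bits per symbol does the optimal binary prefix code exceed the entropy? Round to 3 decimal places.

0.056 bits

Entropy H = −Σ p log₂ p ≈ 2.7767 bits.
Huffman merges: 89/1000+57/500→203/1000; 139/1000+161/1000→3/10; 41/250+83/500→33/100; 167/1000+203/1000→37/100; 3/10+33/100→63/100; 37/100+63/100→1. L = 2833/1000 ≈ 2.8330.
L − H = 2.8330 − 2.7767 = 0.056 bits.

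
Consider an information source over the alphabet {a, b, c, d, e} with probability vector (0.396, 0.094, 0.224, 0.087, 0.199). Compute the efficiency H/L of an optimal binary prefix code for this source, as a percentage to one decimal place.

Entropy H = −Σ p log₂ p ≈ 2.1034 bits.
Huffman merges: 87/1000+47/500→181/1000; 181/1000+199/1000→19/50; 28/125+19/50→151/250; 99/250+151/250→1. L = 433/200 ≈ 2.1650.
Efficiency = H/L = 2.1034/2.1650 = 97.2%.

97.2%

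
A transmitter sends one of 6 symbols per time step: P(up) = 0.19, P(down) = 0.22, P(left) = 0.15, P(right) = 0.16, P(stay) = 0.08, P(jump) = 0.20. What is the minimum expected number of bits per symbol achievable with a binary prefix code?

2.58 bits/symbol

Repeatedly combine the two least-probable nodes; the expected code length is the sum of the merged weights.
merge 2/25 + 3/20 → 23/100
merge 4/25 + 19/100 → 7/20
merge 1/5 + 11/50 → 21/50
merge 23/100 + 7/20 → 29/50
merge 21/50 + 29/50 → 1
L = 23/100 + 7/20 + 21/50 + 29/50 + 1 = 129/50 = 2.58 bits/symbol.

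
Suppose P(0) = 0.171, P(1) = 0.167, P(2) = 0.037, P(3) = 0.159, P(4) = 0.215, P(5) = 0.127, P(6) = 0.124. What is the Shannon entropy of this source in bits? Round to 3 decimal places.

H = −Σ pᵢ log₂ pᵢ.
−0.171·log₂(0.171) = 0.4357
−0.167·log₂(0.167) = 0.4312
−0.037·log₂(0.037) = 0.1760
−0.159·log₂(0.159) = 0.4218
−0.215·log₂(0.215) = 0.4768
−0.127·log₂(0.127) = 0.3781
−0.124·log₂(0.124) = 0.3734
Sum ≈ 2.6930 → 2.693 bits.

2.693 bits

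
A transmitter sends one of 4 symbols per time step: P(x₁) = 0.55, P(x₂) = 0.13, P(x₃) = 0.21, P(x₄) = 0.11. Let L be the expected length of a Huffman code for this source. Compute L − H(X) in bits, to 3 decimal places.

0.010 bits

Entropy H = −Σ p log₂ p ≈ 1.6801 bits.
Huffman merges: 11/100+13/100→6/25; 21/100+6/25→9/20; 9/20+11/20→1. L = 169/100 ≈ 1.6900.
L − H = 1.6900 − 1.6801 = 0.010 bits.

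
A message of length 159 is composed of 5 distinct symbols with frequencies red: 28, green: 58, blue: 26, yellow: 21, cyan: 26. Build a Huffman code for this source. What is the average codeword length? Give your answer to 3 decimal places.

Probabilities are the counts divided by 159.
Repeatedly combine the two least-probable nodes; the expected code length is the sum of the merged weights.
merge 7/53 + 26/159 → 47/159
merge 26/159 + 28/159 → 18/53
merge 47/159 + 18/53 → 101/159
merge 58/159 + 101/159 → 1
L = 47/159 + 18/53 + 101/159 + 1 = 361/159 ≈ 2.270 bits/symbol.

2.270 bits/symbol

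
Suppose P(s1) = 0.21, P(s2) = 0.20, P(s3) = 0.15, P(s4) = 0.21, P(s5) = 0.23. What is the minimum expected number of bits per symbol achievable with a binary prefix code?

Repeatedly combine the two least-probable nodes; the expected code length is the sum of the merged weights.
merge 3/20 + 1/5 → 7/20
merge 21/100 + 21/100 → 21/50
merge 23/100 + 7/20 → 29/50
merge 21/50 + 29/50 → 1
L = 7/20 + 21/50 + 29/50 + 1 = 47/20 = 2.35 bits/symbol.

2.35 bits/symbol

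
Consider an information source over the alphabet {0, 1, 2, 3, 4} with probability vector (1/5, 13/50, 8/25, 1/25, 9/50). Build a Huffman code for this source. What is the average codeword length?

Repeatedly combine the two least-probable nodes; the expected code length is the sum of the merged weights.
merge 1/25 + 9/50 → 11/50
merge 1/5 + 11/50 → 21/50
merge 13/50 + 8/25 → 29/50
merge 21/50 + 29/50 → 1
L = 11/50 + 21/50 + 29/50 + 1 = 111/50 = 2.22 bits/symbol.

2.22 bits/symbol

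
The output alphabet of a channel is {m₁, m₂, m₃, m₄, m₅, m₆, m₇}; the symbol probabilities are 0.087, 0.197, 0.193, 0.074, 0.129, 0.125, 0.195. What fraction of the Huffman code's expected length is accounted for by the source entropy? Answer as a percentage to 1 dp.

Entropy H = −Σ p log₂ p ≈ 2.7203 bits.
Huffman merges: 37/500+87/1000→161/1000; 1/8+129/1000→127/500; 161/1000+193/1000→177/500; 39/200+197/1000→49/125; 127/500+177/500→76/125; 49/125+76/125→1. L = 2769/1000 ≈ 2.7690.
Efficiency = H/L = 2.7203/2.7690 = 98.2%.

98.2%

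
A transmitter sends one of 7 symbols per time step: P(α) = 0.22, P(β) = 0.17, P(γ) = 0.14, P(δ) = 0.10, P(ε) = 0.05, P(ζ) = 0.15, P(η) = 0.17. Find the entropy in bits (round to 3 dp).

H = −Σ pᵢ log₂ pᵢ.
−0.22·log₂(0.22) = 0.4806
−0.17·log₂(0.17) = 0.4346
−0.14·log₂(0.14) = 0.3971
−0.10·log₂(0.10) = 0.3322
−0.05·log₂(0.05) = 0.2161
−0.15·log₂(0.15) = 0.4105
−0.17·log₂(0.17) = 0.4346
Sum ≈ 2.7057 → 2.706 bits.

2.706 bits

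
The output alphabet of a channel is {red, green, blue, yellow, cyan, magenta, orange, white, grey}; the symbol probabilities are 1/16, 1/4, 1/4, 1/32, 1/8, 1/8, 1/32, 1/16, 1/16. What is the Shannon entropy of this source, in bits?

2.8125 bits

Each probability is a power of 1/2, so log₂(1/p) is an integer.
H = Σ p·log₂(1/p) = 1/16·4 + 1/4·2 + 1/4·2 + 1/32·5 + 1/8·3 + 1/8·3 + 1/32·5 + 1/16·4 + 1/16·4 = 2.8125 bits.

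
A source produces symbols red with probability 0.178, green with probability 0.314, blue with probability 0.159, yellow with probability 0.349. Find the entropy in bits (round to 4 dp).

H = −Σ pᵢ log₂ pᵢ.
−0.178·log₂(0.178) = 0.4432
−0.314·log₂(0.314) = 0.5247
−0.159·log₂(0.159) = 0.4218
−0.349·log₂(0.349) = 0.5300
Sum ≈ 1.9198 → 1.9198 bits.

1.9198 bits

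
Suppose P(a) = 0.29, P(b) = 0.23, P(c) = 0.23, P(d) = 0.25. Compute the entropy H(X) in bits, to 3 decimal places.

H = −Σ pᵢ log₂ pᵢ.
−0.29·log₂(0.29) = 0.5179
−0.23·log₂(0.23) = 0.4877
−0.23·log₂(0.23) = 0.4877
−0.25·log₂(0.25) = 0.5000
Sum ≈ 1.9932 → 1.993 bits.

1.993 bits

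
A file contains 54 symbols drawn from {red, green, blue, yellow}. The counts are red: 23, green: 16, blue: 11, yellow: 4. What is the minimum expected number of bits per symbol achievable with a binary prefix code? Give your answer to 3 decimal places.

1.852 bits/symbol

Probabilities are the counts divided by 54.
Repeatedly combine the two least-probable nodes; the expected code length is the sum of the merged weights.
merge 2/27 + 11/54 → 5/18
merge 5/18 + 8/27 → 31/54
merge 23/54 + 31/54 → 1
L = 5/18 + 31/54 + 1 = 50/27 ≈ 1.852 bits/symbol.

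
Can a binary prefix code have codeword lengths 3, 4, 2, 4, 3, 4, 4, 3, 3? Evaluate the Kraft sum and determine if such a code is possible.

1; yes

With common denominator 2^4 = 16: Σ 2^(−ℓᵢ) = 2/16 + 1/16 + 4/16 + 1/16 + 2/16 + 1/16 + 1/16 + 2/16 + 2/16 = 16/16 = 1.
Kraft's inequality requires Σ ≤ 1; here Σ = 1 ≤ 1, so such a prefix code exists.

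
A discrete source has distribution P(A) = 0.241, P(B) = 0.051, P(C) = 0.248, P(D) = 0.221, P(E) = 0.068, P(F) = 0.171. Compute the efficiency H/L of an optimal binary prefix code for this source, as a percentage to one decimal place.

Entropy H = −Σ p log₂ p ≈ 2.3933 bits.
Huffman merges: 51/1000+17/250→119/1000; 119/1000+171/1000→29/100; 221/1000+241/1000→231/500; 31/125+29/100→269/500; 231/500+269/500→1. L = 2409/1000 ≈ 2.4090.
Efficiency = H/L = 2.3933/2.4090 = 99.3%.

99.3%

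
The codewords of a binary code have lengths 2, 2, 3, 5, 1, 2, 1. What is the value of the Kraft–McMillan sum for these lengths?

With common denominator 2^5 = 32: Σ 2^(−ℓᵢ) = 8/32 + 8/32 + 4/32 + 1/32 + 16/32 + 8/32 + 16/32 = 61/32 = 1.90625.

1.90625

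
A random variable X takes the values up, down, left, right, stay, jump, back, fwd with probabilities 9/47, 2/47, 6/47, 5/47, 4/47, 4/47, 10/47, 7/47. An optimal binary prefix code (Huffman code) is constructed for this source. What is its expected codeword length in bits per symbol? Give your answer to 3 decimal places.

Repeatedly combine the two least-probable nodes; the expected code length is the sum of the merged weights.
merge 2/47 + 4/47 → 6/47
merge 4/47 + 5/47 → 9/47
merge 6/47 + 6/47 → 12/47
merge 7/47 + 9/47 → 16/47
merge 9/47 + 10/47 → 19/47
merge 12/47 + 16/47 → 28/47
merge 19/47 + 28/47 → 1
L = 6/47 + 9/47 + 12/47 + 16/47 + 19/47 + 28/47 + 1 = 137/47 ≈ 2.915 bits/symbol.

2.915 bits/symbol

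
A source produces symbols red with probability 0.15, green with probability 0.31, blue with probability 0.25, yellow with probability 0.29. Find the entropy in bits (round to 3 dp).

1.952 bits

H = −Σ pᵢ log₂ pᵢ.
−0.15·log₂(0.15) = 0.4105
−0.31·log₂(0.31) = 0.5238
−0.25·log₂(0.25) = 0.5000
−0.29·log₂(0.29) = 0.5179
Sum ≈ 1.9522 → 1.952 bits.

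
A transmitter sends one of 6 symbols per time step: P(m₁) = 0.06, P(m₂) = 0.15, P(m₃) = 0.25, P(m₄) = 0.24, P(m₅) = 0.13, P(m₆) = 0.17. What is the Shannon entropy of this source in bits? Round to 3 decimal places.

2.465 bits

H = −Σ pᵢ log₂ pᵢ.
−0.06·log₂(0.06) = 0.2435
−0.15·log₂(0.15) = 0.4105
−0.25·log₂(0.25) = 0.5000
−0.24·log₂(0.24) = 0.4941
−0.13·log₂(0.13) = 0.3826
−0.17·log₂(0.17) = 0.4346
Sum ≈ 2.4654 → 2.465 bits.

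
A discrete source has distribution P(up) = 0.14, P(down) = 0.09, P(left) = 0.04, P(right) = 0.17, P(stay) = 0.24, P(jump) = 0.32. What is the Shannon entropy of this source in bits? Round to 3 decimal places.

H = −Σ pᵢ log₂ pᵢ.
−0.14·log₂(0.14) = 0.3971
−0.09·log₂(0.09) = 0.3127
−0.04·log₂(0.04) = 0.1858
−0.17·log₂(0.17) = 0.4346
−0.24·log₂(0.24) = 0.4941
−0.32·log₂(0.32) = 0.5260
Sum ≈ 2.3503 → 2.350 bits.

2.350 bits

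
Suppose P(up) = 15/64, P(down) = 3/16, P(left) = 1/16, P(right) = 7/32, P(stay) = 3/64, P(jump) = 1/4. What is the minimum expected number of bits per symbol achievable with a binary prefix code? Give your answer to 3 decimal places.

Repeatedly combine the two least-probable nodes; the expected code length is the sum of the merged weights.
merge 3/64 + 1/16 → 7/64
merge 7/64 + 3/16 → 19/64
merge 7/32 + 15/64 → 29/64
merge 1/4 + 19/64 → 35/64
merge 29/64 + 35/64 → 1
L = 7/64 + 19/64 + 29/64 + 35/64 + 1 = 77/32 ≈ 2.406 bits/symbol.

2.406 bits/symbol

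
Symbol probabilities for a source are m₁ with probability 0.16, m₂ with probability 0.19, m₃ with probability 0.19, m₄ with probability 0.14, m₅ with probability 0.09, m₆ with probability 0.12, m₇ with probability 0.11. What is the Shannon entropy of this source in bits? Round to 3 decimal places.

2.761 bits

H = −Σ pᵢ log₂ pᵢ.
−0.16·log₂(0.16) = 0.4230
−0.19·log₂(0.19) = 0.4552
−0.19·log₂(0.19) = 0.4552
−0.14·log₂(0.14) = 0.3971
−0.09·log₂(0.09) = 0.3127
−0.12·log₂(0.12) = 0.3671
−0.11·log₂(0.11) = 0.3503
Sum ≈ 2.7606 → 2.761 bits.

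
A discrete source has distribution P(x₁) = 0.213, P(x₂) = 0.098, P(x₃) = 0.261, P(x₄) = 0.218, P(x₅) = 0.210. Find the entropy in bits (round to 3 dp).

2.261 bits

H = −Σ pᵢ log₂ pᵢ.
−0.213·log₂(0.213) = 0.4752
−0.098·log₂(0.098) = 0.3284
−0.261·log₂(0.261) = 0.5058
−0.218·log₂(0.218) = 0.4791
−0.210·log₂(0.210) = 0.4728
Sum ≈ 2.2613 → 2.261 bits.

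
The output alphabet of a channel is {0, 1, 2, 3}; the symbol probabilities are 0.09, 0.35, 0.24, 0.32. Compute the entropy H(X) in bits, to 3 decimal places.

1.863 bits

H = −Σ pᵢ log₂ pᵢ.
−0.09·log₂(0.09) = 0.3127
−0.35·log₂(0.35) = 0.5301
−0.24·log₂(0.24) = 0.4941
−0.32·log₂(0.32) = 0.5260
Sum ≈ 1.8629 → 1.863 bits.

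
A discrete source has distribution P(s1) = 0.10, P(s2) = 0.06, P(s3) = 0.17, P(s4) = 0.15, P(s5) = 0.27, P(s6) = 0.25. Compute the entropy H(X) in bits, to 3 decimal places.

2.431 bits

H = −Σ pᵢ log₂ pᵢ.
−0.10·log₂(0.10) = 0.3322
−0.06·log₂(0.06) = 0.2435
−0.17·log₂(0.17) = 0.4346
−0.15·log₂(0.15) = 0.4105
−0.27·log₂(0.27) = 0.5100
−0.25·log₂(0.25) = 0.5000
Sum ≈ 2.4309 → 2.431 bits.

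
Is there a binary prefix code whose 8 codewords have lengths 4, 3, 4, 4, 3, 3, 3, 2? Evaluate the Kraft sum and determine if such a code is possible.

0.9375; yes

With common denominator 2^4 = 16: Σ 2^(−ℓᵢ) = 1/16 + 2/16 + 1/16 + 1/16 + 2/16 + 2/16 + 2/16 + 4/16 = 15/16 = 0.9375.
Kraft's inequality requires Σ ≤ 1; here Σ = 0.9375 ≤ 1, so such a prefix code exists.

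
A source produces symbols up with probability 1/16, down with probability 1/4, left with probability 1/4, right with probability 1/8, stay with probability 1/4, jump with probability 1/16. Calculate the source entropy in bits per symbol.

Each probability is a power of 1/2, so log₂(1/p) is an integer.
H = Σ p·log₂(1/p) = 1/16·4 + 1/4·2 + 1/4·2 + 1/8·3 + 1/4·2 + 1/16·4 = 2.375 bits.

2.375 bits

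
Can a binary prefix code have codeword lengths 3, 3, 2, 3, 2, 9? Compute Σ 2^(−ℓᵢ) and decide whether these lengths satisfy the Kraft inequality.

With common denominator 2^9 = 512: Σ 2^(−ℓᵢ) = 64/512 + 64/512 + 128/512 + 64/512 + 128/512 + 1/512 = 449/512 = 0.876953125.
Kraft's inequality requires Σ ≤ 1; here Σ = 0.876953125 ≤ 1, so such a prefix code exists.

0.876953125; yes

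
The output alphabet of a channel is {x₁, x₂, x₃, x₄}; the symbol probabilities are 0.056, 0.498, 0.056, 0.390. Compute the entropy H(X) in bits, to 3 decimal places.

1.496 bits

H = −Σ pᵢ log₂ pᵢ.
−0.056·log₂(0.056) = 0.2329
−0.498·log₂(0.498) = 0.5009
−0.056·log₂(0.056) = 0.2329
−0.390·log₂(0.390) = 0.5298
Sum ≈ 1.4964 → 1.496 bits.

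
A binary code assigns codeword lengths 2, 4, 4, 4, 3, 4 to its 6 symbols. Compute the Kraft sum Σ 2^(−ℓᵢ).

With common denominator 2^4 = 16: Σ 2^(−ℓᵢ) = 4/16 + 1/16 + 1/16 + 1/16 + 2/16 + 1/16 = 10/16 = 0.625.

0.625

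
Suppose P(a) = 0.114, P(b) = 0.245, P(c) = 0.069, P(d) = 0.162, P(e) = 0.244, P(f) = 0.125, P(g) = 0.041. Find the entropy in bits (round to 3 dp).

2.606 bits

H = −Σ pᵢ log₂ pᵢ.
−0.114·log₂(0.114) = 0.3571
−0.245·log₂(0.245) = 0.4971
−0.069·log₂(0.069) = 0.2662
−0.162·log₂(0.162) = 0.4254
−0.244·log₂(0.244) = 0.4966
−0.125·log₂(0.125) = 0.3750
−0.041·log₂(0.041) = 0.1889
Sum ≈ 2.6063 → 2.606 bits.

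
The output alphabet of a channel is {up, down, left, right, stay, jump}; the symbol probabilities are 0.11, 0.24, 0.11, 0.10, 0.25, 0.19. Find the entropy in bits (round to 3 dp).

H = −Σ pᵢ log₂ pᵢ.
−0.11·log₂(0.11) = 0.3503
−0.24·log₂(0.24) = 0.4941
−0.11·log₂(0.11) = 0.3503
−0.10·log₂(0.10) = 0.3322
−0.25·log₂(0.25) = 0.5000
−0.19·log₂(0.19) = 0.4552
Sum ≈ 2.4821 → 2.482 bits.

2.482 bits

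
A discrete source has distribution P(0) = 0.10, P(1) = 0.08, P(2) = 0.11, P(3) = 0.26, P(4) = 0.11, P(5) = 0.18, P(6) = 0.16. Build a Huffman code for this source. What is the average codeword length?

Repeatedly combine the two least-probable nodes; the expected code length is the sum of the merged weights.
merge 2/25 + 1/10 → 9/50
merge 11/100 + 11/100 → 11/50
merge 4/25 + 9/50 → 17/50
merge 9/50 + 11/50 → 2/5
merge 13/50 + 17/50 → 3/5
merge 2/5 + 3/5 → 1
L = 9/50 + 11/50 + 17/50 + 2/5 + 3/5 + 1 = 137/50 = 2.74 bits/symbol.

2.74 bits/symbol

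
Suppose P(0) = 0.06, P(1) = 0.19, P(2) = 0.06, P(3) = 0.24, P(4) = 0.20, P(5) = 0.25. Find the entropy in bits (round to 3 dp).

2.401 bits

H = −Σ pᵢ log₂ pᵢ.
−0.06·log₂(0.06) = 0.2435
−0.19·log₂(0.19) = 0.4552
−0.06·log₂(0.06) = 0.2435
−0.24·log₂(0.24) = 0.4941
−0.20·log₂(0.20) = 0.4644
−0.25·log₂(0.25) = 0.5000
Sum ≈ 2.4008 → 2.401 bits.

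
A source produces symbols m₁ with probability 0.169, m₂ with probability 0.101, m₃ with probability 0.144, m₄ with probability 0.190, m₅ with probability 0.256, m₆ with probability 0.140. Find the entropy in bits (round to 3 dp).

2.526 bits

H = −Σ pᵢ log₂ pᵢ.
−0.169·log₂(0.169) = 0.4335
−0.101·log₂(0.101) = 0.3341
−0.144·log₂(0.144) = 0.4026
−0.190·log₂(0.190) = 0.4552
−0.256·log₂(0.256) = 0.5032
−0.140·log₂(0.140) = 0.3971
Sum ≈ 2.5257 → 2.526 bits.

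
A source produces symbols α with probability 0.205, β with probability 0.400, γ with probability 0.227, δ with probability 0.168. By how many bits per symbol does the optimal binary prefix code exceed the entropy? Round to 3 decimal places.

0.058 bits

Entropy H = −Σ p log₂ p ≈ 1.9154 bits.
Huffman merges: 21/125+41/200→373/1000; 227/1000+373/1000→3/5; 2/5+3/5→1. L = 1973/1000 ≈ 1.9730.
L − H = 1.9730 − 1.9154 = 0.058 bits.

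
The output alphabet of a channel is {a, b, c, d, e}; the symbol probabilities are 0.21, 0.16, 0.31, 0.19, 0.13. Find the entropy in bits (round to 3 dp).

2.258 bits

H = −Σ pᵢ log₂ pᵢ.
−0.21·log₂(0.21) = 0.4728
−0.16·log₂(0.16) = 0.4230
−0.31·log₂(0.31) = 0.5238
−0.19·log₂(0.19) = 0.4552
−0.13·log₂(0.13) = 0.3826
Sum ≈ 2.2575 → 2.258 bits.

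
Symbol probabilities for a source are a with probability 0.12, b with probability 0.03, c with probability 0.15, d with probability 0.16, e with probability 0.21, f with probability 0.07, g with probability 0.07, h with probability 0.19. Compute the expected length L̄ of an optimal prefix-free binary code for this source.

Repeatedly combine the two least-probable nodes; the expected code length is the sum of the merged weights.
merge 3/100 + 7/100 → 1/10
merge 7/100 + 1/10 → 17/100
merge 3/25 + 3/20 → 27/100
merge 4/25 + 17/100 → 33/100
merge 19/100 + 21/100 → 2/5
merge 27/100 + 33/100 → 3/5
merge 2/5 + 3/5 → 1
L = 1/10 + 17/100 + 27/100 + 33/100 + 2/5 + 3/5 + 1 = 287/100 = 2.87 bits/symbol.

2.87 bits/symbol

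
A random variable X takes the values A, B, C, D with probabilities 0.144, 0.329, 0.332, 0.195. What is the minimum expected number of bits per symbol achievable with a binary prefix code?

2 bits/symbol

Repeatedly combine the two least-probable nodes; the expected code length is the sum of the merged weights.
merge 18/125 + 39/200 → 339/1000
merge 329/1000 + 83/250 → 661/1000
merge 339/1000 + 661/1000 → 1
L = 339/1000 + 661/1000 + 1 = 2 bits/symbol.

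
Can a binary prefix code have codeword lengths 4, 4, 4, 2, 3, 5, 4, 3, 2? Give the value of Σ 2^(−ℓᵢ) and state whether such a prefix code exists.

With common denominator 2^5 = 32: Σ 2^(−ℓᵢ) = 2/32 + 2/32 + 2/32 + 8/32 + 4/32 + 1/32 + 2/32 + 4/32 + 8/32 = 33/32 = 1.03125.
Kraft's inequality requires Σ ≤ 1; here Σ = 1.03125 > 1, so no such prefix code exists.

1.03125; no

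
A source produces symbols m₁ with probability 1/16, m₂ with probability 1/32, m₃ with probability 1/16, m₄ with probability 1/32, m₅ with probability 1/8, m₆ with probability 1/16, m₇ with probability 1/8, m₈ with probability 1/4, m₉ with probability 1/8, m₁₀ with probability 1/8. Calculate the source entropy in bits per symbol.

3.0625 bits

Each probability is a power of 1/2, so log₂(1/p) is an integer.
H = Σ p·log₂(1/p) = 1/16·4 + 1/32·5 + 1/16·4 + 1/32·5 + 1/8·3 + 1/16·4 + 1/8·3 + 1/4·2 + 1/8·3 + 1/8·3 = 3.0625 bits.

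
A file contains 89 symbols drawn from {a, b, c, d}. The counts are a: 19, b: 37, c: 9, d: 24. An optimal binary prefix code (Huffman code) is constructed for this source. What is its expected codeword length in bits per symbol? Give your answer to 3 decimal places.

1.899 bits/symbol

Probabilities are the counts divided by 89.
Repeatedly combine the two least-probable nodes; the expected code length is the sum of the merged weights.
merge 9/89 + 19/89 → 28/89
merge 24/89 + 28/89 → 52/89
merge 37/89 + 52/89 → 1
L = 28/89 + 52/89 + 1 = 169/89 ≈ 1.899 bits/symbol.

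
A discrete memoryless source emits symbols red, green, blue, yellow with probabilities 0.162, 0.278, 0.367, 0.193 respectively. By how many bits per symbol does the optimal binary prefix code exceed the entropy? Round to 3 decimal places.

0.060 bits

Entropy H = −Σ p log₂ p ≈ 1.9276 bits.
Huffman merges: 81/500+193/1000→71/200; 139/500+71/200→633/1000; 367/1000+633/1000→1. L = 497/250 ≈ 1.9880.
L − H = 1.9880 − 1.9276 = 0.060 bits.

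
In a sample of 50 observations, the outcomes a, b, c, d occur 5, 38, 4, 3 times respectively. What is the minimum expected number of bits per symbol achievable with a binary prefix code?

1.38 bits/symbol

Probabilities are the counts divided by 50.
Repeatedly combine the two least-probable nodes; the expected code length is the sum of the merged weights.
merge 3/50 + 2/25 → 7/50
merge 1/10 + 7/50 → 6/25
merge 6/25 + 19/25 → 1
L = 7/50 + 6/25 + 1 = 69/50 = 1.38 bits/symbol.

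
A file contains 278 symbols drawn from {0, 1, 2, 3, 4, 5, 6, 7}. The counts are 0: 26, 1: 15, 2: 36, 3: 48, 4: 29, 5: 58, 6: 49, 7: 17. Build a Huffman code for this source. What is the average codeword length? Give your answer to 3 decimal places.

2.906 bits/symbol

Probabilities are the counts divided by 278.
Repeatedly combine the two least-probable nodes; the expected code length is the sum of the merged weights.
merge 15/278 + 17/278 → 16/139
merge 13/139 + 29/278 → 55/278
merge 16/139 + 18/139 → 34/139
merge 24/139 + 49/278 → 97/278
merge 55/278 + 29/139 → 113/278
merge 34/139 + 97/278 → 165/278
merge 113/278 + 165/278 → 1
L = 16/139 + 55/278 + 34/139 + 97/278 + 113/278 + 165/278 + 1 = 404/139 ≈ 2.906 bits/symbol.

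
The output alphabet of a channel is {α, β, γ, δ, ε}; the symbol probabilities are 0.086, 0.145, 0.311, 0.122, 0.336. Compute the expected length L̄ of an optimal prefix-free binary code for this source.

2.208 bits/symbol

Repeatedly combine the two least-probable nodes; the expected code length is the sum of the merged weights.
merge 43/500 + 61/500 → 26/125
merge 29/200 + 26/125 → 353/1000
merge 311/1000 + 42/125 → 647/1000
merge 353/1000 + 647/1000 → 1
L = 26/125 + 353/1000 + 647/1000 + 1 = 276/125 = 2.208 bits/symbol.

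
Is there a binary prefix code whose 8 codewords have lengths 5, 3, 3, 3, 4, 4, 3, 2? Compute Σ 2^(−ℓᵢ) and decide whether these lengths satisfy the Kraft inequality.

With common denominator 2^5 = 32: Σ 2^(−ℓᵢ) = 1/32 + 4/32 + 4/32 + 4/32 + 2/32 + 2/32 + 4/32 + 8/32 = 29/32 = 0.90625.
Kraft's inequality requires Σ ≤ 1; here Σ = 0.90625 ≤ 1, so such a prefix code exists.

0.90625; yes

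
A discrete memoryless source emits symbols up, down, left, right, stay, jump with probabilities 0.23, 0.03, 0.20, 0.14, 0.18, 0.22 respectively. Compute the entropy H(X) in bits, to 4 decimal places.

H = −Σ pᵢ log₂ pᵢ.
−0.23·log₂(0.23) = 0.4877
−0.03·log₂(0.03) = 0.1518
−0.20·log₂(0.20) = 0.4644
−0.14·log₂(0.14) = 0.3971
−0.18·log₂(0.18) = 0.4453
−0.22·log₂(0.22) = 0.4806
Sum ≈ 2.4268 → 2.4268 bits.

2.4268 bits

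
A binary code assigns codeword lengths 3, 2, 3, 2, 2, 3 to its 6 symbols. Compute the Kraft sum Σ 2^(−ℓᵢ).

1.125

With common denominator 2^3 = 8: Σ 2^(−ℓᵢ) = 1/8 + 2/8 + 1/8 + 2/8 + 2/8 + 1/8 = 9/8 = 1.125.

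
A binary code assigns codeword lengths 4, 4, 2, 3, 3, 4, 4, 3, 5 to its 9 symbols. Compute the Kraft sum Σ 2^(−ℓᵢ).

0.90625

With common denominator 2^5 = 32: Σ 2^(−ℓᵢ) = 2/32 + 2/32 + 8/32 + 4/32 + 4/32 + 2/32 + 2/32 + 4/32 + 1/32 = 29/32 = 0.90625.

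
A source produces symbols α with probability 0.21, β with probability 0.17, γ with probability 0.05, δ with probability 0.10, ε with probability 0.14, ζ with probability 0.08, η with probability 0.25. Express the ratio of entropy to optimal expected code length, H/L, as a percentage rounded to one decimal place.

99.0%

Entropy H = −Σ p log₂ p ≈ 2.6443 bits.
Huffman merges: 1/20+2/25→13/100; 1/10+13/100→23/100; 7/50+17/100→31/100; 21/100+23/100→11/25; 1/4+31/100→14/25; 11/25+14/25→1. L = 267/100 ≈ 2.6700.
Efficiency = H/L = 2.6443/2.6700 = 99.0%.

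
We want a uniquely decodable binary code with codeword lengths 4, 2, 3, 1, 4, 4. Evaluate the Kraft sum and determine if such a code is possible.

With common denominator 2^4 = 16: Σ 2^(−ℓᵢ) = 1/16 + 4/16 + 2/16 + 8/16 + 1/16 + 1/16 = 17/16 = 1.0625.
Kraft's inequality requires Σ ≤ 1; here Σ = 1.0625 > 1, so no such prefix code exists.

1.0625; no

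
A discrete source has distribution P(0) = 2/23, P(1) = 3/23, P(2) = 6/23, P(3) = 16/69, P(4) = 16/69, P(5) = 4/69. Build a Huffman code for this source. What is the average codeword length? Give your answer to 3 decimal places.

2.420 bits/symbol

Repeatedly combine the two least-probable nodes; the expected code length is the sum of the merged weights.
merge 4/69 + 2/23 → 10/69
merge 3/23 + 10/69 → 19/69
merge 16/69 + 16/69 → 32/69
merge 6/23 + 19/69 → 37/69
merge 32/69 + 37/69 → 1
L = 10/69 + 19/69 + 32/69 + 37/69 + 1 = 167/69 ≈ 2.420 bits/symbol.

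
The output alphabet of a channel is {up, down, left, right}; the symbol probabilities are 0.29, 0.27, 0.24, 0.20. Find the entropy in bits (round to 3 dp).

1.986 bits

H = −Σ pᵢ log₂ pᵢ.
−0.29·log₂(0.29) = 0.5179
−0.27·log₂(0.27) = 0.5100
−0.24·log₂(0.24) = 0.4941
−0.20·log₂(0.20) = 0.4644
Sum ≈ 1.9864 → 1.986 bits.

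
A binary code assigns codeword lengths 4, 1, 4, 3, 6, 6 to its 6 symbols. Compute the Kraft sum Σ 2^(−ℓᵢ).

0.78125

With common denominator 2^6 = 64: Σ 2^(−ℓᵢ) = 4/64 + 32/64 + 4/64 + 8/64 + 1/64 + 1/64 = 50/64 = 0.78125.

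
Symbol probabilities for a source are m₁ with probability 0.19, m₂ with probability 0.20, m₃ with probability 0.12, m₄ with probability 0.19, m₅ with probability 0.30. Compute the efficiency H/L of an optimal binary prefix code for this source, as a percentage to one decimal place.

Entropy H = −Σ p log₂ p ≈ 2.2630 bits.
Huffman merges: 3/25+19/100→31/100; 19/100+1/5→39/100; 3/10+31/100→61/100; 39/100+61/100→1. L = 231/100 ≈ 2.3100.
Efficiency = H/L = 2.2630/2.3100 = 98.0%.

98.0%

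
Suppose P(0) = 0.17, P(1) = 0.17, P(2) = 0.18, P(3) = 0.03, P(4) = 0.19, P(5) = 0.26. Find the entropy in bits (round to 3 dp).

H = −Σ pᵢ log₂ pᵢ.
−0.17·log₂(0.17) = 0.4346
−0.17·log₂(0.17) = 0.4346
−0.18·log₂(0.18) = 0.4453
−0.03·log₂(0.03) = 0.1518
−0.19·log₂(0.19) = 0.4552
−0.26·log₂(0.26) = 0.5053
Sum ≈ 2.4268 → 2.427 bits.

2.427 bits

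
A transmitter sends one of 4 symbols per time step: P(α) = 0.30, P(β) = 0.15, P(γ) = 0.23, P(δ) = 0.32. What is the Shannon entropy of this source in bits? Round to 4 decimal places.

H = −Σ pᵢ log₂ pᵢ.
−0.30·log₂(0.30) = 0.5211
−0.15·log₂(0.15) = 0.4105
−0.23·log₂(0.23) = 0.4877
−0.32·log₂(0.32) = 0.5260
Sum ≈ 1.9453 → 1.9453 bits.

1.9453 bits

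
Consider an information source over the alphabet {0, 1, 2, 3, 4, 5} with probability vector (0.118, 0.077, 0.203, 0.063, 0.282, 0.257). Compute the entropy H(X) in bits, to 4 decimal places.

2.3857 bits

H = −Σ pᵢ log₂ pᵢ.
−0.118·log₂(0.118) = 0.3638
−0.077·log₂(0.077) = 0.2848
−0.203·log₂(0.203) = 0.4670
−0.063·log₂(0.063) = 0.2513
−0.282·log₂(0.282) = 0.5150
−0.257·log₂(0.257) = 0.5038
Sum ≈ 2.3857 → 2.3857 bits.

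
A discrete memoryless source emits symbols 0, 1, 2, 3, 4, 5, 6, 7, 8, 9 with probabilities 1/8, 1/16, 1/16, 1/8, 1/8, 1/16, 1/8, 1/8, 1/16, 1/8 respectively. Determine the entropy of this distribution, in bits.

Each probability is a power of 1/2, so log₂(1/p) is an integer.
H = Σ p·log₂(1/p) = 1/8·3 + 1/16·4 + 1/16·4 + 1/8·3 + 1/8·3 + 1/16·4 + 1/8·3 + 1/8·3 + 1/16·4 + 1/8·3 = 3.25 bits.

3.25 bits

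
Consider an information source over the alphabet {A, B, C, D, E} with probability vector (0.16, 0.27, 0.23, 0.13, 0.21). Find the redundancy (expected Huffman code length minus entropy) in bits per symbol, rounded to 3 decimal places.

0.014 bits

Entropy H = −Σ p log₂ p ≈ 2.2762 bits.
Huffman merges: 13/100+4/25→29/100; 21/100+23/100→11/25; 27/100+29/100→14/25; 11/25+14/25→1. L = 229/100 ≈ 2.2900.
L − H = 2.2900 − 2.2762 = 0.014 bits.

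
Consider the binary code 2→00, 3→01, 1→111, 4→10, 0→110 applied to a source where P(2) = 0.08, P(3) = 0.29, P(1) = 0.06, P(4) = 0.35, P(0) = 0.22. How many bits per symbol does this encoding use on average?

2.28 bits/symbol

L̄ = Σ pᵢ·ℓᵢ = 0.08·2 + 0.29·2 + 0.06·3 + 0.35·2 + 0.22·3 = 2.28 bits/symbol.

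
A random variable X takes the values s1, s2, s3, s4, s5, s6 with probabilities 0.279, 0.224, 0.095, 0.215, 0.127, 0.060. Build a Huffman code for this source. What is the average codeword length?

2.437 bits/symbol

Repeatedly combine the two least-probable nodes; the expected code length is the sum of the merged weights.
merge 3/50 + 19/200 → 31/200
merge 127/1000 + 31/200 → 141/500
merge 43/200 + 28/125 → 439/1000
merge 279/1000 + 141/500 → 561/1000
merge 439/1000 + 561/1000 → 1
L = 31/200 + 141/500 + 439/1000 + 561/1000 + 1 = 2437/1000 = 2.437 bits/symbol.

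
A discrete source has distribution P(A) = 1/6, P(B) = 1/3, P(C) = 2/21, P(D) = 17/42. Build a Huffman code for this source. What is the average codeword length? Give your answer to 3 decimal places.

Repeatedly combine the two least-probable nodes; the expected code length is the sum of the merged weights.
merge 2/21 + 1/6 → 11/42
merge 11/42 + 1/3 → 25/42
merge 17/42 + 25/42 → 1
L = 11/42 + 25/42 + 1 = 13/7 ≈ 1.857 bits/symbol.

1.857 bits/symbol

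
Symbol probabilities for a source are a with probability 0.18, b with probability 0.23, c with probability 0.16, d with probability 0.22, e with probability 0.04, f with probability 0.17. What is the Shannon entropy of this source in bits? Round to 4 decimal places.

2.4569 bits

H = −Σ pᵢ log₂ pᵢ.
−0.18·log₂(0.18) = 0.4453
−0.23·log₂(0.23) = 0.4877
−0.16·log₂(0.16) = 0.4230
−0.22·log₂(0.22) = 0.4806
−0.04·log₂(0.04) = 0.1858
−0.17·log₂(0.17) = 0.4346
Sum ≈ 2.4569 → 2.4569 bits.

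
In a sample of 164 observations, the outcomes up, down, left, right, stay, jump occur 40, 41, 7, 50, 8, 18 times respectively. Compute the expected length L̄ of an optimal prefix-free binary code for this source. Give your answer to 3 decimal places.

2.293 bits/symbol

Probabilities are the counts divided by 164.
Repeatedly combine the two least-probable nodes; the expected code length is the sum of the merged weights.
merge 7/164 + 2/41 → 15/164
merge 15/164 + 9/82 → 33/164
merge 33/164 + 10/41 → 73/164
merge 1/4 + 25/82 → 91/164
merge 73/164 + 91/164 → 1
L = 15/164 + 33/164 + 73/164 + 91/164 + 1 = 94/41 ≈ 2.293 bits/symbol.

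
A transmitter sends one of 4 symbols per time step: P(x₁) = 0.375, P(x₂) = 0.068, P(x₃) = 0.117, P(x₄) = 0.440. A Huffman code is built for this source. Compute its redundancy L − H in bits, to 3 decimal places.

Entropy H = −Σ p log₂ p ≈ 1.6777 bits.
Huffman merges: 17/250+117/1000→37/200; 37/200+3/8→14/25; 11/25+14/25→1. L = 349/200 ≈ 1.7450.
L − H = 1.7450 − 1.6777 = 0.067 bits.

0.067 bits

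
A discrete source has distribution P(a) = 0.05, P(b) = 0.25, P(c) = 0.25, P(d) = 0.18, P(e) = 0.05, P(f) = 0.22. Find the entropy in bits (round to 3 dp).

H = −Σ pᵢ log₂ pᵢ.
−0.05·log₂(0.05) = 0.2161
−0.25·log₂(0.25) = 0.5000
−0.25·log₂(0.25) = 0.5000
−0.18·log₂(0.18) = 0.4453
−0.05·log₂(0.05) = 0.2161
−0.22·log₂(0.22) = 0.4806
Sum ≈ 2.3581 → 2.358 bits.

2.358 bits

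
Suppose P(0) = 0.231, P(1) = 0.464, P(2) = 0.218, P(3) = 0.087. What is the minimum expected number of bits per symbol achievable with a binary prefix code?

1.841 bits/symbol

Repeatedly combine the two least-probable nodes; the expected code length is the sum of the merged weights.
merge 87/1000 + 109/500 → 61/200
merge 231/1000 + 61/200 → 67/125
merge 58/125 + 67/125 → 1
L = 61/200 + 67/125 + 1 = 1841/1000 = 1.841 bits/symbol.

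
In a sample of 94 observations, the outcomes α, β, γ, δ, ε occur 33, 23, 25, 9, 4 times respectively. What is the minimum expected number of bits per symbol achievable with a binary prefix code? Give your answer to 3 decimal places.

2.138 bits/symbol

Probabilities are the counts divided by 94.
Repeatedly combine the two least-probable nodes; the expected code length is the sum of the merged weights.
merge 2/47 + 9/94 → 13/94
merge 13/94 + 23/94 → 18/47
merge 25/94 + 33/94 → 29/47
merge 18/47 + 29/47 → 1
L = 13/94 + 18/47 + 29/47 + 1 = 201/94 ≈ 2.138 bits/symbol.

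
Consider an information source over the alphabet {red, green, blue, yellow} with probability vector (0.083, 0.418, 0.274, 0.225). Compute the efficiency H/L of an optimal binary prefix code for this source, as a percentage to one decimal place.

96.3%

Entropy H = −Σ p log₂ p ≈ 1.8200 bits.
Huffman merges: 83/1000+9/40→77/250; 137/500+77/250→291/500; 209/500+291/500→1. L = 189/100 ≈ 1.8900.
Efficiency = H/L = 1.8200/1.8900 = 96.3%.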